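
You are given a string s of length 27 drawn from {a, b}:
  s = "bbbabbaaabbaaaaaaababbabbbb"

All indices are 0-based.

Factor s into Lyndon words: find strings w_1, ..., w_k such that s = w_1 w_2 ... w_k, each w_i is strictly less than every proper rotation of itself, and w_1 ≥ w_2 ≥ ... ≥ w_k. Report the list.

emit factor 1: 'b' (i=0, period=1)
emit factor 2: 'b' (i=1, period=1)
emit factor 3: 'b' (i=2, period=1)
emit factor 4: 'abb' (i=3, period=3)
emit factor 5: 'aaabb' (i=6, period=5)
emit factor 6: 'aaaaaaababbabbbb' (i=11, period=16)

["b", "b", "b", "abb", "aaabb", "aaaaaaababbabbbb"]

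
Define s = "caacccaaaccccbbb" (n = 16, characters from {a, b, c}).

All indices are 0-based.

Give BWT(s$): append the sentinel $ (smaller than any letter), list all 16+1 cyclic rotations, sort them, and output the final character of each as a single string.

bccaaabbcc$cccaca

rank  rotation           last
    0  $caacccaaaccccbbb  b
    1  aaaccccbbb$caaccc  c
    2  aacccaaaccccbbb$c  c
    3  aaccccbbb$caaccca  a
    4  acccaaaccccbbb$ca  a
    5  accccbbb$caacccaa  a
    6  b$caacccaaaccccbb  b
    7  bb$caacccaaaccccb  b
    8  bbb$caacccaaacccc  c
    9  caaaccccbbb$caacc  c
   10  caacccaaaccccbbb$  $
   11  cbbb$caacccaaaccc  c
   12  ccaaaccccbbb$caac  c
   13  ccbbb$caacccaaacc  c
   14  cccaaaccccbbb$caa  a
   15  cccbbb$caacccaaac  c
   16  ccccbbb$caacccaaa  a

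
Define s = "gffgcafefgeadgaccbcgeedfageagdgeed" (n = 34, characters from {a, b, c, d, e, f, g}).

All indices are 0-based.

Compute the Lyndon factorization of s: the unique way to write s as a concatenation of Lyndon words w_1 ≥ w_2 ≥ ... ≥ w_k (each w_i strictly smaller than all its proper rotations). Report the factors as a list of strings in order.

emit factor 1: 'g' (i=0, period=1)
emit factor 2: 'ffg' (i=1, period=3)
emit factor 3: 'c' (i=4, period=1)
emit factor 4: 'afefge' (i=5, period=6)
emit factor 5: 'adg' (i=11, period=3)
emit factor 6: 'accbcgeedfageagdgeed' (i=14, period=20)

["g", "ffg", "c", "afefge", "adg", "accbcgeedfageagdgeed"]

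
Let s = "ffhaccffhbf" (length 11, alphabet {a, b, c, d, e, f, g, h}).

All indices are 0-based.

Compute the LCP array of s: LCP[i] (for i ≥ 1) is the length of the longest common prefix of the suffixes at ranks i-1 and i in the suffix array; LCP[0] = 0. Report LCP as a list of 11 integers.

rank→(start, suffix):
  0 → (3, 'accffhbf')
  1 → (9, 'bf')
  2 → (4, 'ccffhbf')
  3 → (5, 'cffhbf')
  4 → (10, 'f')
  5 → (0, 'ffhaccffhbf')
  6 → (6, 'ffhbf')
  7 → (1, 'fhaccffhbf')
  8 → (7, 'fhbf')
  9 → (2, 'haccffhbf')
  10 → (8, 'hbf')

SA = [3, 9, 4, 5, 10, 0, 6, 1, 7, 2, 8]
i: (SA[i-1],SA[i]) lcp shared
  1: (3,9) 0 ''
  2: (9,4) 0 ''
  3: (4,5) 1 'c'
  4: (5,10) 0 ''
  5: (10,0) 1 'f'
  6: (0,6) 3 'ffh'
  7: (6,1) 1 'f'
  8: (1,7) 2 'fh'
  9: (7,2) 0 ''
  10: (2,8) 1 'h'

[0, 0, 0, 1, 0, 1, 3, 1, 2, 0, 1]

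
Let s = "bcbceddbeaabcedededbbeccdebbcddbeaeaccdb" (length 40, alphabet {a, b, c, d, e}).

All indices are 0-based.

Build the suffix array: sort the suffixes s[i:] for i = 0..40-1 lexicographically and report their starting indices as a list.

[9, 10, 35, 33, 39, 26, 19, 0, 27, 2, 11, 7, 31, 20, 1, 36, 22, 37, 28, 23, 3, 12, 38, 18, 6, 30, 5, 29, 24, 16, 14, 8, 34, 32, 25, 21, 17, 4, 15, 13]

rank→(start, suffix):
  0 → (9, 'aabcedededbbeccdebbcddbeaeaccdb')
  1 → (10, 'abcedededbbeccdebbcddbeaeaccdb')
  2 → (35, 'accdb')
  3 → (33, 'aeaccdb')
  4 → (39, 'b')
  5 → (26, 'bbcddbeaeaccdb')
  6 → (19, 'bbeccdebbcddbeaeaccdb')
  7 → (0, 'bcbceddbeaabcedededbbeccdebbcddbeaeaccdb')
  8 → (27, 'bcddbeaeaccdb')
  9 → (2, 'bceddbeaabcedededbbeccdebbcddbeaeaccdb')
  10 → (11, 'bcedededbbeccdebbcddbeaeaccdb')
  11 → (7, 'beaabcedededbbeccdebbcddbeaeaccdb')
  12 → (31, 'beaeaccdb')
  13 → (20, 'beccdebbcddbeaeaccdb')
  14 → (1, 'cbceddbeaabcedededbbeccdebbcddbeaeaccdb')
  15 → (36, 'ccdb')
  16 → (22, 'ccdebbcddbeaeaccdb')
  17 → (37, 'cdb')
  18 → (28, 'cddbeaeaccdb')
  19 → (23, 'cdebbcddbeaeaccdb')
  20 → (3, 'ceddbeaabcedededbbeccdebbcddbeaeaccdb')
  21 → (12, 'cedededbbeccdebbcddbeaeaccdb')
  22 → (38, 'db')
  23 → (18, 'dbbeccdebbcddbeaeaccdb')
  24 → (6, 'dbeaabcedededbbeccdebbcddbeaeaccdb')
  25 → (30, 'dbeaeaccdb')
  26 → (5, 'ddbeaabcedededbbeccdebbcddbeaeaccdb')
  27 → (29, 'ddbeaeaccdb')
  28 → (24, 'debbcddbeaeaccdb')
  29 → (16, 'dedbbeccdebbcddbeaeaccdb')
  30 → (14, 'dededbbeccdebbcddbeaeaccdb')
  31 → (8, 'eaabcedededbbeccdebbcddbeaeaccdb')
  32 → (34, 'eaccdb')
  33 → (32, 'eaeaccdb')
  34 → (25, 'ebbcddbeaeaccdb')
  35 → (21, 'eccdebbcddbeaeaccdb')
  36 → (17, 'edbbeccdebbcddbeaeaccdb')
  37 → (4, 'eddbeaabcedededbbeccdebbcddbeaeaccdb')
  38 → (15, 'ededbbeccdebbcddbeaeaccdb')
  39 → (13, 'edededbbeccdebbcddbeaeaccdb')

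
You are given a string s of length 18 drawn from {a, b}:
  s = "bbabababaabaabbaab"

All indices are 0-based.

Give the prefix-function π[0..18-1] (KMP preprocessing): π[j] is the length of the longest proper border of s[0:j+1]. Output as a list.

[0, 1, 0, 1, 0, 1, 0, 1, 0, 0, 1, 0, 0, 1, 2, 3, 0, 1]

π[0] = 0
j=1 s[j]='b': π[1]=1 (border 'b')
j=2 s[j]='a': k: 1→0; π[2]=0 (border '')
j=3 s[j]='b': π[3]=1 (border 'b')
j=4 s[j]='a': k: 1→0; π[4]=0 (border '')
j=5 s[j]='b': π[5]=1 (border 'b')
j=6 s[j]='a': k: 1→0; π[6]=0 (border '')
j=7 s[j]='b': π[7]=1 (border 'b')
j=8 s[j]='a': k: 1→0; π[8]=0 (border '')
j=9 s[j]='a': π[9]=0 (border '')
j=10 s[j]='b': π[10]=1 (border 'b')
j=11 s[j]='a': k: 1→0; π[11]=0 (border '')
j=12 s[j]='a': π[12]=0 (border '')
j=13 s[j]='b': π[13]=1 (border 'b')
j=14 s[j]='b': π[14]=2 (border 'bb')
j=15 s[j]='a': π[15]=3 (border 'bba')
j=16 s[j]='a': k: 3→0; π[16]=0 (border '')
j=17 s[j]='b': π[17]=1 (border 'b')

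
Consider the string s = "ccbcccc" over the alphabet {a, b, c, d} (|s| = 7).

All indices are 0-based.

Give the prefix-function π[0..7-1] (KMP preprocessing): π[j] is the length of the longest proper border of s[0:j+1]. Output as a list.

[0, 1, 0, 1, 2, 2, 2]

π[0] = 0
j=1 s[j]='c': π[1]=1 (border 'c')
j=2 s[j]='b': k: 1→0; π[2]=0 (border '')
j=3 s[j]='c': π[3]=1 (border 'c')
j=4 s[j]='c': π[4]=2 (border 'cc')
j=5 s[j]='c': k: 2→1; π[5]=2 (border 'cc')
j=6 s[j]='c': k: 2→1; π[6]=2 (border 'cc')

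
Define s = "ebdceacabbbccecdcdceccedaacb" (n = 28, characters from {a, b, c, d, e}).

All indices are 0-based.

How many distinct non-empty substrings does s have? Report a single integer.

369

rank→(start, suffix):
  0 → (24, 'aacb')
  1 → (7, 'abbbccecdcdceccedaacb')
  2 → (5, 'acabbbccecdcdceccedaacb')
  3 → (25, 'acb')
  4 → (27, 'b')
  5 → (8, 'bbbccecdcdceccedaacb')
  6 → (9, 'bbccecdcdceccedaacb')
  7 → (10, 'bccecdcdceccedaacb')
  8 → (1, 'bdceacabbbccecdcdceccedaacb')
  9 → (6, 'cabbbccecdcdceccedaacb')
  10 → (26, 'cb')
  11 → (11, 'ccecdcdceccedaacb')
  12 → (20, 'ccedaacb')
  13 → (14, 'cdcdceccedaacb')
  14 → (16, 'cdceccedaacb')
  15 → (3, 'ceacabbbccecdcdceccedaacb')
  16 → (18, 'ceccedaacb')
  17 → (12, 'cecdcdceccedaacb')
  18 → (21, 'cedaacb')
  19 → (23, 'daacb')
  20 → (15, 'dcdceccedaacb')
  21 → (2, 'dceacabbbccecdcdceccedaacb')
  22 → (17, 'dceccedaacb')
  23 → (4, 'eacabbbccecdcdceccedaacb')
  24 → (0, 'ebdceacabbbccecdcdceccedaacb')
  25 → (19, 'eccedaacb')
  26 → (13, 'ecdcdceccedaacb')
  27 → (22, 'edaacb')

SA = [24, 7, 5, 25, 27, 8, 9, 10, 1, 6, 26, 11, 20, 14, 16, 3, 18, 12, 21, 23, 15, 2, 17, 4, 0, 19, 13, 22]
[i] adj suffixes → lcp
  [1] 24/7 → 1 ('a')
  [2] 7/5 → 1 ('a')
  [3] 5/25 → 2 ('ac')
  [4] 25/27 → 0 ('')
  [5] 27/8 → 1 ('b')
  [6] 8/9 → 2 ('bb')
  [7] 9/10 → 1 ('b')
  [8] 10/1 → 1 ('b')
  [9] 1/6 → 0 ('')
  [10] 6/26 → 1 ('c')
  [11] 26/11 → 1 ('c')
  [12] 11/20 → 3 ('cce')
  [13] 20/14 → 1 ('c')
  [14] 14/16 → 3 ('cdc')
  [15] 16/3 → 1 ('c')
  [16] 3/18 → 2 ('ce')
  [17] 18/12 → 3 ('cec')
  [18] 12/21 → 2 ('ce')
  [19] 21/23 → 0 ('')
  [20] 23/15 → 1 ('d')
  [21] 15/2 → 2 ('dc')
  [22] 2/17 → 3 ('dce')
  [23] 17/4 → 0 ('')
  [24] 4/0 → 1 ('e')
  [25] 0/19 → 1 ('e')
  [26] 19/13 → 2 ('ec')
  [27] 13/22 → 1 ('e')

n(n+1)/2 = 28·29/2 = 406
Σ LCP = 0 + 1 + 1 + 2 + 0 + 1 + 2 + 1 + 1 + 0 + 1 + 1 + 3 + 1 + 3 + 1 + 2 + 3 + 2 + 0 + 1 + 2 + 3 + 0 + 1 + 1 + 2 + 1 = 37
distinct = 406 − 37 = 369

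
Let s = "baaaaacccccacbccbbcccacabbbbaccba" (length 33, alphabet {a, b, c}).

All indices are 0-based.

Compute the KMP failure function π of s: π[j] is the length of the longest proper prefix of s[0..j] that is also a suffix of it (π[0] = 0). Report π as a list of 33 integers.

π[0] = 0
j=1 s[j]='a': π[1]=0 (border '')
j=2 s[j]='a': π[2]=0 (border '')
j=3 s[j]='a': π[3]=0 (border '')
j=4 s[j]='a': π[4]=0 (border '')
j=5 s[j]='a': π[5]=0 (border '')
j=6 s[j]='c': π[6]=0 (border '')
j=7 s[j]='c': π[7]=0 (border '')
j=8 s[j]='c': π[8]=0 (border '')
j=9 s[j]='c': π[9]=0 (border '')
j=10 s[j]='c': π[10]=0 (border '')
j=11 s[j]='a': π[11]=0 (border '')
j=12 s[j]='c': π[12]=0 (border '')
j=13 s[j]='b': π[13]=1 (border 'b')
j=14 s[j]='c': k: 1→0; π[14]=0 (border '')
j=15 s[j]='c': π[15]=0 (border '')
j=16 s[j]='b': π[16]=1 (border 'b')
j=17 s[j]='b': k: 1→0; π[17]=1 (border 'b')
j=18 s[j]='c': k: 1→0; π[18]=0 (border '')
j=19 s[j]='c': π[19]=0 (border '')
j=20 s[j]='c': π[20]=0 (border '')
j=21 s[j]='a': π[21]=0 (border '')
j=22 s[j]='c': π[22]=0 (border '')
j=23 s[j]='a': π[23]=0 (border '')
j=24 s[j]='b': π[24]=1 (border 'b')
j=25 s[j]='b': k: 1→0; π[25]=1 (border 'b')
j=26 s[j]='b': k: 1→0; π[26]=1 (border 'b')
j=27 s[j]='b': k: 1→0; π[27]=1 (border 'b')
j=28 s[j]='a': π[28]=2 (border 'ba')
j=29 s[j]='c': k: 2→0; π[29]=0 (border '')
j=30 s[j]='c': π[30]=0 (border '')
j=31 s[j]='b': π[31]=1 (border 'b')
j=32 s[j]='a': π[32]=2 (border 'ba')

[0, 0, 0, 0, 0, 0, 0, 0, 0, 0, 0, 0, 0, 1, 0, 0, 1, 1, 0, 0, 0, 0, 0, 0, 1, 1, 1, 1, 2, 0, 0, 1, 2]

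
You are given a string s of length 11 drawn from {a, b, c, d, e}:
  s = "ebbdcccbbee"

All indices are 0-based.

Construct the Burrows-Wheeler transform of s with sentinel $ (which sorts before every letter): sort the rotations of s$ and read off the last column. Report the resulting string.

eecbbccdbe$b

rank  rotation      last
    0  $ebbdcccbbee  e
    1  bbdcccbbee$e  e
    2  bbee$ebbdccc  c
    3  bdcccbbee$eb  b
    4  bee$ebbdcccb  b
    5  cbbee$ebbdcc  c
    6  ccbbee$ebbdc  c
    7  cccbbee$ebbd  d
    8  dcccbbee$ebb  b
    9  e$ebbdcccbbe  e
   10  ebbdcccbbee$  $
   11  ee$ebbdcccbb  b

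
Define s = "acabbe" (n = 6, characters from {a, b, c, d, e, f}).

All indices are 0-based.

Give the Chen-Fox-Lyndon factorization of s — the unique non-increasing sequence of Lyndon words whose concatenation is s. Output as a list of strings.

["ac", "abbe"]

emit factor 1: 'ac' (i=0, period=2)
emit factor 2: 'abbe' (i=2, period=4)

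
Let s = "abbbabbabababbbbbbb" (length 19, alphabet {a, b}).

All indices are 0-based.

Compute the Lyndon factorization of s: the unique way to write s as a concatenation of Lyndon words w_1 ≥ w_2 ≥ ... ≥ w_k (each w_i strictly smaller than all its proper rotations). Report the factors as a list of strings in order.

["abbb", "abb", "abababbbbbbb"]

emit factor 1: 'abbb' (i=0, period=4)
emit factor 2: 'abb' (i=4, period=3)
emit factor 3: 'abababbbbbbb' (i=7, period=12)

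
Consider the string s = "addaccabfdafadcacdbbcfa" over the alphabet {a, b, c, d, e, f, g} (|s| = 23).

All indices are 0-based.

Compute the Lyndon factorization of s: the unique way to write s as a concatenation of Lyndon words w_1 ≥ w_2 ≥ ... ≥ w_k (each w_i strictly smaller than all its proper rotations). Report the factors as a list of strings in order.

emit factor 1: 'add' (i=0, period=3)
emit factor 2: 'acc' (i=3, period=3)
emit factor 3: 'abfdafadcacdbbcf' (i=6, period=16)
emit factor 4: 'a' (i=22, period=1)

["add", "acc", "abfdafadcacdbbcf", "a"]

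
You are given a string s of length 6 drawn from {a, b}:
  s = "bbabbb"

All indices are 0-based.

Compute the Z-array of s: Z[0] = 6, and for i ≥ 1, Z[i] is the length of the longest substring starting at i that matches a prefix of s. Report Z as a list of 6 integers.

[6, 1, 0, 2, 2, 1]

Z[0]=6
i=1: i≥r, start 0; Z[1]=1 grow→box=[1,2)
i=2: i≥r, start 0; Z[2]=0
i=3: i≥r, start 0; Z[3]=2 grow→box=[3,5)
i=4: min(r-i=1, Z[1]=1)=1; Z[4]=2 grow→box=[4,6)
i=5: min(r-i=1, Z[1]=1)=1; Z[5]=1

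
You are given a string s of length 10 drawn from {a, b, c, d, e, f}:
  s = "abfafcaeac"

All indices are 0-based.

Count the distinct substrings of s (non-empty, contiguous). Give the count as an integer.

rank→(start, suffix):
  0 → (0, 'abfafcaeac')
  1 → (8, 'ac')
  2 → (6, 'aeac')
  3 → (3, 'afcaeac')
  4 → (1, 'bfafcaeac')
  5 → (9, 'c')
  6 → (5, 'caeac')
  7 → (7, 'eac')
  8 → (2, 'fafcaeac')
  9 → (4, 'fcaeac')

SA = [0, 8, 6, 3, 1, 9, 5, 7, 2, 4]
[i] adj suffixes → lcp
  [1] 0/8 → 1 ('a')
  [2] 8/6 → 1 ('a')
  [3] 6/3 → 1 ('a')
  [4] 3/1 → 0 ('')
  [5] 1/9 → 0 ('')
  [6] 9/5 → 1 ('c')
  [7] 5/7 → 0 ('')
  [8] 7/2 → 0 ('')
  [9] 2/4 → 1 ('f')

n(n+1)/2 = 10·11/2 = 55
Σ LCP = 0 + 1 + 1 + 1 + 0 + 0 + 1 + 0 + 0 + 1 = 5
distinct = 55 − 5 = 50

50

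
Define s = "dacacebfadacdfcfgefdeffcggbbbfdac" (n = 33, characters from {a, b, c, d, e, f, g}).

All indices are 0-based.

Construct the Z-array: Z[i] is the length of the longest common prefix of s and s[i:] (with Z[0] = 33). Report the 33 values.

[33, 0, 0, 0, 0, 0, 0, 0, 0, 3, 0, 0, 1, 0, 0, 0, 0, 0, 0, 1, 0, 0, 0, 0, 0, 0, 0, 0, 0, 0, 3, 0, 0]

Z[0]=33
i=1: outside box; Z[1]=0
i=2: outside box; Z[2]=0
i=3: outside box; Z[3]=0
i=4: outside box; Z[4]=0
i=5: outside box; Z[5]=0
i=6: outside box; Z[6]=0
i=7: outside box; Z[7]=0
i=8: outside box; Z[8]=0
i=9: outside box; Z[9]=3 scan→box=[9,12)
i=10: min(r-i=2, Z[1]=0)=0; Z[10]=0
i=11: min(r-i=1, Z[2]=0)=0; Z[11]=0
i=12: outside box; Z[12]=1 scan→box=[12,13)
i=13: outside box; Z[13]=0
i=14: outside box; Z[14]=0
i=15: outside box; Z[15]=0
i=16: outside box; Z[16]=0
i=17: outside box; Z[17]=0
i=18: outside box; Z[18]=0
i=19: outside box; Z[19]=1 scan→box=[19,20)
i=20: outside box; Z[20]=0
i=21: outside box; Z[21]=0
i=22: outside box; Z[22]=0
i=23: outside box; Z[23]=0
i=24: outside box; Z[24]=0
i=25: outside box; Z[25]=0
i=26: outside box; Z[26]=0
i=27: outside box; Z[27]=0
i=28: outside box; Z[28]=0
i=29: outside box; Z[29]=0
i=30: outside box; Z[30]=3 scan→box=[30,33)
i=31: min(r-i=2, Z[1]=0)=0; Z[31]=0
i=32: min(r-i=1, Z[2]=0)=0; Z[32]=0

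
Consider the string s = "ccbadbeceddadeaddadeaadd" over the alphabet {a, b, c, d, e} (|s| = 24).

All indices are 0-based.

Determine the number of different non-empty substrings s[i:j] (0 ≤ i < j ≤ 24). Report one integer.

261

sorted suffixes:
  #0 SA[0]=20  'aadd'
  #1 SA[1]=3  'adbeceddadeaddadeaadd'
  #2 SA[2]=21  'add'
  #3 SA[3]=14  'addadeaadd'
  #4 SA[4]=17  'adeaadd'
  #5 SA[5]=11  'adeaddadeaadd'
  #6 SA[6]=2  'badbeceddadeaddadeaadd'
  #7 SA[7]=5  'beceddadeaddadeaadd'
  #8 SA[8]=1  'cbadbeceddadeaddadeaadd'
  #9 SA[9]=0  'ccbadbeceddadeaddadeaadd'
  #10 SA[10]=7  'ceddadeaddadeaadd'
  #11 SA[11]=23  'd'
  #12 SA[12]=16  'dadeaadd'
  #13 SA[13]=10  'dadeaddadeaadd'
  #14 SA[14]=4  'dbeceddadeaddadeaadd'
  #15 SA[15]=22  'dd'
  #16 SA[16]=15  'ddadeaadd'
  #17 SA[17]=9  'ddadeaddadeaadd'
  #18 SA[18]=18  'deaadd'
  #19 SA[19]=12  'deaddadeaadd'
  #20 SA[20]=19  'eaadd'
  #21 SA[21]=13  'eaddadeaadd'
  #22 SA[22]=6  'eceddadeaddadeaadd'
  #23 SA[23]=8  'eddadeaddadeaadd'

SA = [20, 3, 21, 14, 17, 11, 2, 5, 1, 0, 7, 23, 16, 10, 4, 22, 15, 9, 18, 12, 19, 13, 6, 8]
rank  pair      lcp
   1  s[20:],s[3:]  1  'a'
   2  s[3:],s[21:]  2  'ad'
   3  s[21:],s[14:]  3  'add'
   4  s[14:],s[17:]  2  'ad'
   5  s[17:],s[11:]  4  'adea'
   6  s[11:],s[2:]  0  ''
   7  s[2:],s[5:]  1  'b'
   8  s[5:],s[1:]  0  ''
   9  s[1:],s[0:]  1  'c'
  10  s[0:],s[7:]  1  'c'
  11  s[7:],s[23:]  0  ''
  12  s[23:],s[16:]  1  'd'
  13  s[16:],s[10:]  5  'dadea'
  14  s[10:],s[4:]  1  'd'
  15  s[4:],s[22:]  1  'd'
  16  s[22:],s[15:]  2  'dd'
  17  s[15:],s[9:]  6  'ddadea'
  18  s[9:],s[18:]  1  'd'
  19  s[18:],s[12:]  3  'dea'
  20  s[12:],s[19:]  0  ''
  21  s[19:],s[13:]  2  'ea'
  22  s[13:],s[6:]  1  'e'
  23  s[6:],s[8:]  1  'e'

n(n+1)/2 = 24·25/2 = 300
Σ LCP = 0 + 1 + 2 + 3 + 2 + 4 + 0 + 1 + 0 + 1 + 1 + 0 + 1 + 5 + 1 + 1 + 2 + 6 + 1 + 3 + 0 + 2 + 1 + 1 = 39
distinct = 300 − 39 = 261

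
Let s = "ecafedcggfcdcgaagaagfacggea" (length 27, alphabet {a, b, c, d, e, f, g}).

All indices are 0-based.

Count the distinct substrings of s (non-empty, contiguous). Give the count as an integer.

344

rank→(start, suffix):
  0 → (26, 'a')
  1 → (14, 'aagaagfacggea')
  2 → (17, 'aagfacggea')
  3 → (21, 'acggea')
  4 → (2, 'afedcggfcdcgaagaagfacggea')
  5 → (15, 'agaagfacggea')
  6 → (18, 'agfacggea')
  7 → (1, 'cafedcggfcdcgaagaagfacggea')
  8 → (10, 'cdcgaagaagfacggea')
  9 → (12, 'cgaagaagfacggea')
  10 → (22, 'cggea')
  11 → (6, 'cggfcdcgaagaagfacggea')
  12 → (11, 'dcgaagaagfacggea')
  13 → (5, 'dcggfcdcgaagaagfacggea')
  14 → (25, 'ea')
  15 → (0, 'ecafedcggfcdcgaagaagfacggea')
  16 → (4, 'edcggfcdcgaagaagfacggea')
  17 → (20, 'facggea')
  18 → (9, 'fcdcgaagaagfacggea')
  19 → (3, 'fedcggfcdcgaagaagfacggea')
  20 → (13, 'gaagaagfacggea')
  21 → (16, 'gaagfacggea')
  22 → (24, 'gea')
  23 → (19, 'gfacggea')
  24 → (8, 'gfcdcgaagaagfacggea')
  25 → (23, 'ggea')
  26 → (7, 'ggfcdcgaagaagfacggea')

SA = [26, 14, 17, 21, 2, 15, 18, 1, 10, 12, 22, 6, 11, 5, 25, 0, 4, 20, 9, 3, 13, 16, 24, 19, 8, 23, 7]
[i] adj suffixes → lcp
  [1] 26/14 → 1 ('a')
  [2] 14/17 → 3 ('aag')
  [3] 17/21 → 1 ('a')
  [4] 21/2 → 1 ('a')
  [5] 2/15 → 1 ('a')
  [6] 15/18 → 2 ('ag')
  [7] 18/1 → 0 ('')
  [8] 1/10 → 1 ('c')
  [9] 10/12 → 1 ('c')
  [10] 12/22 → 2 ('cg')
  [11] 22/6 → 3 ('cgg')
  [12] 6/11 → 0 ('')
  [13] 11/5 → 3 ('dcg')
  [14] 5/25 → 0 ('')
  [15] 25/0 → 1 ('e')
  [16] 0/4 → 1 ('e')
  [17] 4/20 → 0 ('')
  [18] 20/9 → 1 ('f')
  [19] 9/3 → 1 ('f')
  [20] 3/13 → 0 ('')
  [21] 13/16 → 4 ('gaag')
  [22] 16/24 → 1 ('g')
  [23] 24/19 → 1 ('g')
  [24] 19/8 → 2 ('gf')
  [25] 8/23 → 1 ('g')
  [26] 23/7 → 2 ('gg')

n(n+1)/2 = 27·28/2 = 378
Σ LCP = 0 + 1 + 3 + 1 + 1 + 1 + 2 + 0 + 1 + 1 + 2 + 3 + 0 + 3 + 0 + 1 + 1 + 0 + 1 + 1 + 0 + 4 + 1 + 1 + 2 + 1 + 2 = 34
distinct = 378 − 34 = 344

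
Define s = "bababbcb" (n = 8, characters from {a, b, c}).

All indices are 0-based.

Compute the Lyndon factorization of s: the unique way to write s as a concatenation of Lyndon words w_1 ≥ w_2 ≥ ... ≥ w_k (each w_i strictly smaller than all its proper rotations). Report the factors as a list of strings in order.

emit factor 1: 'b' (i=0, period=1)
emit factor 2: 'ababbcb' (i=1, period=7)

["b", "ababbcb"]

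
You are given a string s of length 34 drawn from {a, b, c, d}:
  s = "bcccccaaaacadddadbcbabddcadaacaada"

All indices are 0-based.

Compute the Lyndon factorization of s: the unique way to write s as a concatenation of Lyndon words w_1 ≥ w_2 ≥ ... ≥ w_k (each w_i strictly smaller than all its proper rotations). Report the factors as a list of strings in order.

emit factor 1: 'bccccc' (i=0, period=6)
emit factor 2: 'aaaacadddadbcbabddcadaacaad' (i=6, period=27)
emit factor 3: 'a' (i=33, period=1)

["bccccc", "aaaacadddadbcbabddcadaacaad", "a"]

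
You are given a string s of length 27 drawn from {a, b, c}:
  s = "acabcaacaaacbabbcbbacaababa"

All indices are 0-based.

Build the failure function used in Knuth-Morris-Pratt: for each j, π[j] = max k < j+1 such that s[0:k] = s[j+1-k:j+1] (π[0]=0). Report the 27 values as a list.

π[0] = 0
j=1 s[j]='c': π[1]=0 (border '')
j=2 s[j]='a': π[2]=1 (border 'a')
j=3 s[j]='b': k: 1→0; π[3]=0 (border '')
j=4 s[j]='c': π[4]=0 (border '')
j=5 s[j]='a': π[5]=1 (border 'a')
j=6 s[j]='a': k: 1→0; π[6]=1 (border 'a')
j=7 s[j]='c': π[7]=2 (border 'ac')
j=8 s[j]='a': π[8]=3 (border 'aca')
j=9 s[j]='a': k: 3→1→0; π[9]=1 (border 'a')
j=10 s[j]='a': k: 1→0; π[10]=1 (border 'a')
j=11 s[j]='c': π[11]=2 (border 'ac')
j=12 s[j]='b': k: 2→0; π[12]=0 (border '')
j=13 s[j]='a': π[13]=1 (border 'a')
j=14 s[j]='b': k: 1→0; π[14]=0 (border '')
j=15 s[j]='b': π[15]=0 (border '')
j=16 s[j]='c': π[16]=0 (border '')
j=17 s[j]='b': π[17]=0 (border '')
j=18 s[j]='b': π[18]=0 (border '')
j=19 s[j]='a': π[19]=1 (border 'a')
j=20 s[j]='c': π[20]=2 (border 'ac')
j=21 s[j]='a': π[21]=3 (border 'aca')
j=22 s[j]='a': k: 3→1→0; π[22]=1 (border 'a')
j=23 s[j]='b': k: 1→0; π[23]=0 (border '')
j=24 s[j]='a': π[24]=1 (border 'a')
j=25 s[j]='b': k: 1→0; π[25]=0 (border '')
j=26 s[j]='a': π[26]=1 (border 'a')

[0, 0, 1, 0, 0, 1, 1, 2, 3, 1, 1, 2, 0, 1, 0, 0, 0, 0, 0, 1, 2, 3, 1, 0, 1, 0, 1]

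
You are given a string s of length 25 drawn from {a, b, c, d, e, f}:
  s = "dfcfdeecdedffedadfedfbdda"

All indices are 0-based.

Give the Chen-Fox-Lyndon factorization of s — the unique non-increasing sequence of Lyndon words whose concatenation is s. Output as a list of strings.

emit factor 1: 'df' (i=0, period=2)
emit factor 2: 'cfdee' (i=2, period=5)
emit factor 3: 'cdedffed' (i=7, period=8)
emit factor 4: 'adfedfbdd' (i=15, period=9)
emit factor 5: 'a' (i=24, period=1)

["df", "cfdee", "cdedffed", "adfedfbdd", "a"]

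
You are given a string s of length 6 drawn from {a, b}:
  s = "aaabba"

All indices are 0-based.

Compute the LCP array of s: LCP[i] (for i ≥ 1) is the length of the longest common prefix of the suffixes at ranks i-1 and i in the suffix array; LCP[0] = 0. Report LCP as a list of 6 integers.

sorted suffixes:
  #0 SA[0]=5  'a'
  #1 SA[1]=0  'aaabba'
  #2 SA[2]=1  'aabba'
  #3 SA[3]=2  'abba'
  #4 SA[4]=4  'ba'
  #5 SA[5]=3  'bba'

SA = [5, 0, 1, 2, 4, 3]
i: (SA[i-1],SA[i]) lcp shared
  1: (5,0) 1 'a'
  2: (0,1) 2 'aa'
  3: (1,2) 1 'a'
  4: (2,4) 0 ''
  5: (4,3) 1 'b'

[0, 1, 2, 1, 0, 1]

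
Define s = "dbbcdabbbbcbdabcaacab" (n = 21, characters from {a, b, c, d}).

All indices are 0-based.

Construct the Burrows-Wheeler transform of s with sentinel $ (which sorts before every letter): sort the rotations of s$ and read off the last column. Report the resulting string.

rank  rotation                last
    0  $dbbcdabbbbcbdabcaacab  b
    1  aacab$dbbcdabbbbcbdabc  c
    2  ab$dbbcdabbbbcbdabcaac  c
    3  abbbbcbdabcaacab$dbbcd  d
    4  abcaacab$dbbcdabbbbcbd  d
    5  acab$dbbcdabbbbcbdabca  a
    6  b$dbbcdabbbbcbdabcaaca  a
    7  bbbbcbdabcaacab$dbbcda  a
    8  bbbcbdabcaacab$dbbcdab  b
    9  bbcbdabcaacab$dbbcdabb  b
   10  bbcdabbbbcbdabcaacab$d  d
   11  bcaacab$dbbcdabbbbcbda  a
   12  bcbdabcaacab$dbbcdabbb  b
   13  bcdabbbbcbdabcaacab$db  b
   14  bdabcaacab$dbbcdabbbbc  c
   15  caacab$dbbcdabbbbcbdab  b
   16  cab$dbbcdabbbbcbdabcaa  a
   17  cbdabcaacab$dbbcdabbbb  b
   18  cdabbbbcbdabcaacab$dbb  b
   19  dabbbbcbdabcaacab$dbbc  c
   20  dabcaacab$dbbcdabbbbcb  b
   21  dbbcdabbbbcbdabcaacab$  $

bccddaaabbdabbcbabbcb$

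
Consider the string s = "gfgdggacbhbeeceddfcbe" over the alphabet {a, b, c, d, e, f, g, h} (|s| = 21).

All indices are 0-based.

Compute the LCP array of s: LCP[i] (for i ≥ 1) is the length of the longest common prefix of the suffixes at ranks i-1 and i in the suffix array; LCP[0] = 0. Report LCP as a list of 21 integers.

rank | idx | suffix
   0 |   6 | acbhbeeceddfcbe
   1 |  19 | be
   2 |  10 | beeceddfcbe
   3 |   8 | bhbeeceddfcbe
   4 |  18 | cbe
   5 |   7 | cbhbeeceddfcbe
   6 |  13 | ceddfcbe
   7 |  15 | ddfcbe
   8 |  16 | dfcbe
   9 |   3 | dggacbhbeeceddfcbe
  10 |  20 | e
  11 |  12 | eceddfcbe
  12 |  14 | eddfcbe
  13 |  11 | eeceddfcbe
  14 |  17 | fcbe
  15 |   1 | fgdggacbhbeeceddfcbe
  16 |   5 | gacbhbeeceddfcbe
  17 |   2 | gdggacbhbeeceddfcbe
  18 |   0 | gfgdggacbhbeeceddfcbe
  19 |   4 | ggacbhbeeceddfcbe
  20 |   9 | hbeeceddfcbe

SA = [6, 19, 10, 8, 18, 7, 13, 15, 16, 3, 20, 12, 14, 11, 17, 1, 5, 2, 0, 4, 9]
i: (SA[i-1],SA[i]) lcp shared
  1: (6,19) 0 ''
  2: (19,10) 2 'be'
  3: (10,8) 1 'b'
  4: (8,18) 0 ''
  5: (18,7) 2 'cb'
  6: (7,13) 1 'c'
  7: (13,15) 0 ''
  8: (15,16) 1 'd'
  9: (16,3) 1 'd'
  10: (3,20) 0 ''
  11: (20,12) 1 'e'
  12: (12,14) 1 'e'
  13: (14,11) 1 'e'
  14: (11,17) 0 ''
  15: (17,1) 1 'f'
  16: (1,5) 0 ''
  17: (5,2) 1 'g'
  18: (2,0) 1 'g'
  19: (0,4) 1 'g'
  20: (4,9) 0 ''

[0, 0, 2, 1, 0, 2, 1, 0, 1, 1, 0, 1, 1, 1, 0, 1, 0, 1, 1, 1, 0]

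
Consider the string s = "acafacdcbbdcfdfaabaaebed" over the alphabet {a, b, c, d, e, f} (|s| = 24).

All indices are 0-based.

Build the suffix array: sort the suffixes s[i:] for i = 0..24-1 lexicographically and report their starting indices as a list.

[15, 18, 16, 0, 4, 19, 2, 17, 8, 9, 21, 1, 7, 5, 11, 23, 6, 10, 13, 20, 22, 14, 3, 12]

sorted suffixes:
  #0 SA[0]=15  'aabaaebed'
  #1 SA[1]=18  'aaebed'
  #2 SA[2]=16  'abaaebed'
  #3 SA[3]=0  'acafacdcbbdcfdfaabaaebed'
  #4 SA[4]=4  'acdcbbdcfdfaabaaebed'
  #5 SA[5]=19  'aebed'
  #6 SA[6]=2  'afacdcbbdcfdfaabaaebed'
  #7 SA[7]=17  'baaebed'
  #8 SA[8]=8  'bbdcfdfaabaaebed'
  #9 SA[9]=9  'bdcfdfaabaaebed'
  #10 SA[10]=21  'bed'
  #11 SA[11]=1  'cafacdcbbdcfdfaabaaebed'
  #12 SA[12]=7  'cbbdcfdfaabaaebed'
  #13 SA[13]=5  'cdcbbdcfdfaabaaebed'
  #14 SA[14]=11  'cfdfaabaaebed'
  #15 SA[15]=23  'd'
  #16 SA[16]=6  'dcbbdcfdfaabaaebed'
  #17 SA[17]=10  'dcfdfaabaaebed'
  #18 SA[18]=13  'dfaabaaebed'
  #19 SA[19]=20  'ebed'
  #20 SA[20]=22  'ed'
  #21 SA[21]=14  'faabaaebed'
  #22 SA[22]=3  'facdcbbdcfdfaabaaebed'
  #23 SA[23]=12  'fdfaabaaebed'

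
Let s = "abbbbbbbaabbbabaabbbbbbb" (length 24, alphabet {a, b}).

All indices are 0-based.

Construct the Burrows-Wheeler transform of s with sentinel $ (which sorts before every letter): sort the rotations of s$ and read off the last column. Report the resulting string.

rank  rotation                   last
    0  $abbbbbbbaabbbabaabbbbbbb  b
    1  aabbbabaabbbbbbb$abbbbbbb  b
    2  aabbbbbbb$abbbbbbbaabbbab  b
    3  abaabbbbbbb$abbbbbbbaabbb  b
    4  abbbabaabbbbbbb$abbbbbbba  a
    5  abbbbbbb$abbbbbbbaabbbaba  a
    6  abbbbbbbaabbbabaabbbbbbb$  $
    7  b$abbbbbbbaabbbabaabbbbbb  b
    8  baabbbabaabbbbbbb$abbbbbb  b
    9  baabbbbbbb$abbbbbbbaabbba  a
   10  babaabbbbbbb$abbbbbbbaabb  b
   11  bb$abbbbbbbaabbbabaabbbbb  b
   12  bbaabbbabaabbbbbbb$abbbbb  b
   13  bbabaabbbbbbb$abbbbbbbaab  b
   14  bbb$abbbbbbbaabbbabaabbbb  b
   15  bbbaabbbabaabbbbbbb$abbbb  b
   16  bbbabaabbbbbbb$abbbbbbbaa  a
   17  bbbb$abbbbbbbaabbbabaabbb  b
   18  bbbbaabbbabaabbbbbbb$abbb  b
   19  bbbbb$abbbbbbbaabbbabaabb  b
   20  bbbbbaabbbabaabbbbbbb$abb  b
   21  bbbbbb$abbbbbbbaabbbabaab  b
   22  bbbbbbaabbbabaabbbbbbb$ab  b
   23  bbbbbbb$abbbbbbbaabbbabaa  a
   24  bbbbbbbaabbbabaabbbbbbb$a  a

bbbbaa$bbabbbbbbabbbbbbaa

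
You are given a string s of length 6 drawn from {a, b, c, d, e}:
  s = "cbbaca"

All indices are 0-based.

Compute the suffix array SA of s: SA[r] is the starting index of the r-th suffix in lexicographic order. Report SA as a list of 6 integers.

rank→(start, suffix):
  0 → (5, 'a')
  1 → (3, 'aca')
  2 → (2, 'baca')
  3 → (1, 'bbaca')
  4 → (4, 'ca')
  5 → (0, 'cbbaca')

[5, 3, 2, 1, 4, 0]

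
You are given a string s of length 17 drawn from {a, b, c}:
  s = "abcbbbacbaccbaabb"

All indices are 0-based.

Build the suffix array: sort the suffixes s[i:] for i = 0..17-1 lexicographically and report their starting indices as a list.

[13, 14, 0, 6, 9, 16, 12, 5, 8, 15, 4, 3, 1, 11, 7, 2, 10]

rank | idx | suffix
   0 |  13 | aabb
   1 |  14 | abb
   2 |   0 | abcbbbacbaccbaabb
   3 |   6 | acbaccbaabb
   4 |   9 | accbaabb
   5 |  16 | b
   6 |  12 | baabb
   7 |   5 | bacbaccbaabb
   8 |   8 | baccbaabb
   9 |  15 | bb
  10 |   4 | bbacbaccbaabb
  11 |   3 | bbbacbaccbaabb
  12 |   1 | bcbbbacbaccbaabb
  13 |  11 | cbaabb
  14 |   7 | cbaccbaabb
  15 |   2 | cbbbacbaccbaabb
  16 |  10 | ccbaabb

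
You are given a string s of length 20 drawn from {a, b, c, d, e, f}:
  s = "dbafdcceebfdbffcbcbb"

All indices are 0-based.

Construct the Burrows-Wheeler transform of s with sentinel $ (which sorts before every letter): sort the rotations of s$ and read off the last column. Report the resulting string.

rank  rotation               last
    0  $dbafdcceebfdbffcbcbb  b
    1  afdcceebfdbffcbcbb$db  b
    2  b$dbafdcceebfdbffcbcb  b
    3  bafdcceebfdbffcbcbb$d  d
    4  bb$dbafdcceebfdbffcbc  c
    5  bcbb$dbafdcceebfdbffc  c
    6  bfdbffcbcbb$dbafdccee  e
    7  bffcbcbb$dbafdcceebfd  d
    8  cbb$dbafdcceebfdbffcb  b
    9  cbcbb$dbafdcceebfdbff  f
   10  cceebfdbffcbcbb$dbafd  d
   11  ceebfdbffcbcbb$dbafdc  c
   12  dbafdcceebfdbffcbcbb$  $
   13  dbffcbcbb$dbafdcceebf  f
   14  dcceebfdbffcbcbb$dbaf  f
   15  ebfdbffcbcbb$dbafdcce  e
   16  eebfdbffcbcbb$dbafdcc  c
   17  fcbcbb$dbafdcceebfdbf  f
   18  fdbffcbcbb$dbafdcceeb  b
   19  fdcceebfdbffcbcbb$dba  a
   20  ffcbcbb$dbafdcceebfdb  b

bbbdccedbfdc$ffecfbab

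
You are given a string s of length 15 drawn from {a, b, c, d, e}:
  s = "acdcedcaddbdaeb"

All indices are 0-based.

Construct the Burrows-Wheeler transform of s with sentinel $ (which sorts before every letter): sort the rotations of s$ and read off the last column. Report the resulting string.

b$cdeddadbdecaac

rank  rotation          last
    0  $acdcedcaddbdaeb  b
    1  acdcedcaddbdaeb$  $
    2  addbdaeb$acdcedc  c
    3  aeb$acdcedcaddbd  d
    4  b$acdcedcaddbdae  e
    5  bdaeb$acdcedcadd  d
    6  caddbdaeb$acdced  d
    7  cdcedcaddbdaeb$a  a
    8  cedcaddbdaeb$acd  d
    9  daeb$acdcedcaddb  b
   10  dbdaeb$acdcedcad  d
   11  dcaddbdaeb$acdce  e
   12  dcedcaddbdaeb$ac  c
   13  ddbdaeb$acdcedca  a
   14  eb$acdcedcaddbda  a
   15  edcaddbdaeb$acdc  c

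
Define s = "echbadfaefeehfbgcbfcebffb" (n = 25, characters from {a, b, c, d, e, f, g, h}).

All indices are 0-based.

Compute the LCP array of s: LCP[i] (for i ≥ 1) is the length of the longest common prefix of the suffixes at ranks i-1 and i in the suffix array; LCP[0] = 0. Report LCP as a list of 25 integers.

[0, 1, 0, 1, 1, 2, 1, 0, 1, 1, 0, 0, 1, 1, 1, 1, 0, 1, 2, 1, 1, 1, 0, 0, 1]

sorted suffixes:
  #0 SA[0]=4  'adfaefeehfbgcbfcebffb'
  #1 SA[1]=7  'aefeehfbgcbfcebffb'
  #2 SA[2]=24  'b'
  #3 SA[3]=3  'badfaefeehfbgcbfcebffb'
  #4 SA[4]=17  'bfcebffb'
  #5 SA[5]=21  'bffb'
  #6 SA[6]=14  'bgcbfcebffb'
  #7 SA[7]=16  'cbfcebffb'
  #8 SA[8]=19  'cebffb'
  #9 SA[9]=1  'chbadfaefeehfbgcbfcebffb'
  #10 SA[10]=5  'dfaefeehfbgcbfcebffb'
  #11 SA[11]=20  'ebffb'
  #12 SA[12]=0  'echbadfaefeehfbgcbfcebffb'
  #13 SA[13]=10  'eehfbgcbfcebffb'
  #14 SA[14]=8  'efeehfbgcbfcebffb'
  #15 SA[15]=11  'ehfbgcbfcebffb'
  #16 SA[16]=6  'faefeehfbgcbfcebffb'
  #17 SA[17]=23  'fb'
  #18 SA[18]=13  'fbgcbfcebffb'
  #19 SA[19]=18  'fcebffb'
  #20 SA[20]=9  'feehfbgcbfcebffb'
  #21 SA[21]=22  'ffb'
  #22 SA[22]=15  'gcbfcebffb'
  #23 SA[23]=2  'hbadfaefeehfbgcbfcebffb'
  #24 SA[24]=12  'hfbgcbfcebffb'

SA = [4, 7, 24, 3, 17, 21, 14, 16, 19, 1, 5, 20, 0, 10, 8, 11, 6, 23, 13, 18, 9, 22, 15, 2, 12]
[i] adj suffixes → lcp
  [1] 4/7 → 1 ('a')
  [2] 7/24 → 0 ('')
  [3] 24/3 → 1 ('b')
  [4] 3/17 → 1 ('b')
  [5] 17/21 → 2 ('bf')
  [6] 21/14 → 1 ('b')
  [7] 14/16 → 0 ('')
  [8] 16/19 → 1 ('c')
  [9] 19/1 → 1 ('c')
  [10] 1/5 → 0 ('')
  [11] 5/20 → 0 ('')
  [12] 20/0 → 1 ('e')
  [13] 0/10 → 1 ('e')
  [14] 10/8 → 1 ('e')
  [15] 8/11 → 1 ('e')
  [16] 11/6 → 0 ('')
  [17] 6/23 → 1 ('f')
  [18] 23/13 → 2 ('fb')
  [19] 13/18 → 1 ('f')
  [20] 18/9 → 1 ('f')
  [21] 9/22 → 1 ('f')
  [22] 22/15 → 0 ('')
  [23] 15/2 → 0 ('')
  [24] 2/12 → 1 ('h')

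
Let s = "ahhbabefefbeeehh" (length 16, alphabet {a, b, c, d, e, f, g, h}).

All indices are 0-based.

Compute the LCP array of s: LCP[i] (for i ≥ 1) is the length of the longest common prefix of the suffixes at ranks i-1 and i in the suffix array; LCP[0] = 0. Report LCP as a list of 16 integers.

rank | idx | suffix
   0 |   4 | abefefbeeehh
   1 |   0 | ahhbabefefbeeehh
   2 |   3 | babefefbeeehh
   3 |  10 | beeehh
   4 |   5 | befefbeeehh
   5 |  11 | eeehh
   6 |  12 | eehh
   7 |   8 | efbeeehh
   8 |   6 | efefbeeehh
   9 |  13 | ehh
  10 |   9 | fbeeehh
  11 |   7 | fefbeeehh
  12 |  15 | h
  13 |   2 | hbabefefbeeehh
  14 |  14 | hh
  15 |   1 | hhbabefefbeeehh

SA = [4, 0, 3, 10, 5, 11, 12, 8, 6, 13, 9, 7, 15, 2, 14, 1]
i: (SA[i-1],SA[i]) lcp shared
  1: (4,0) 1 'a'
  2: (0,3) 0 ''
  3: (3,10) 1 'b'
  4: (10,5) 2 'be'
  5: (5,11) 0 ''
  6: (11,12) 2 'ee'
  7: (12,8) 1 'e'
  8: (8,6) 2 'ef'
  9: (6,13) 1 'e'
  10: (13,9) 0 ''
  11: (9,7) 1 'f'
  12: (7,15) 0 ''
  13: (15,2) 1 'h'
  14: (2,14) 1 'h'
  15: (14,1) 2 'hh'

[0, 1, 0, 1, 2, 0, 2, 1, 2, 1, 0, 1, 0, 1, 1, 2]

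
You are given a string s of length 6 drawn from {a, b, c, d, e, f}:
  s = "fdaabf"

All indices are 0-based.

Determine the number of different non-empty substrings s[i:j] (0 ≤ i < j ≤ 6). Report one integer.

19

sorted suffixes:
  #0 SA[0]=2  'aabf'
  #1 SA[1]=3  'abf'
  #2 SA[2]=4  'bf'
  #3 SA[3]=1  'daabf'
  #4 SA[4]=5  'f'
  #5 SA[5]=0  'fdaabf'

SA = [2, 3, 4, 1, 5, 0]
rank  pair      lcp
   1  s[2:],s[3:]  1  'a'
   2  s[3:],s[4:]  0  ''
   3  s[4:],s[1:]  0  ''
   4  s[1:],s[5:]  0  ''
   5  s[5:],s[0:]  1  'f'

n(n+1)/2 = 6·7/2 = 21
Σ LCP = 0 + 1 + 0 + 0 + 0 + 1 = 2
distinct = 21 − 2 = 19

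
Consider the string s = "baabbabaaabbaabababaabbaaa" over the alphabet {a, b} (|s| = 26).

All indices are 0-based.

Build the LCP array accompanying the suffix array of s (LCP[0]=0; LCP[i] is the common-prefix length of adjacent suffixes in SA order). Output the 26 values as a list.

sorted suffixes:
  #0 SA[0]=25  'a'
  #1 SA[1]=24  'aa'
  #2 SA[2]=23  'aaa'
  #3 SA[3]=7  'aaabbaabababaabbaaa'
  #4 SA[4]=12  'aabababaabbaaa'
  #5 SA[5]=19  'aabbaaa'
  #6 SA[6]=8  'aabbaabababaabbaaa'
  #7 SA[7]=1  'aabbabaaabbaabababaabbaaa'
  #8 SA[8]=5  'abaaabbaabababaabbaaa'
  #9 SA[9]=17  'abaabbaaa'
  #10 SA[10]=15  'ababaabbaaa'
  #11 SA[11]=13  'abababaabbaaa'
  #12 SA[12]=20  'abbaaa'
  #13 SA[13]=9  'abbaabababaabbaaa'
  #14 SA[14]=2  'abbabaaabbaabababaabbaaa'
  #15 SA[15]=22  'baaa'
  #16 SA[16]=6  'baaabbaabababaabbaaa'
  #17 SA[17]=11  'baabababaabbaaa'
  #18 SA[18]=18  'baabbaaa'
  #19 SA[19]=0  'baabbabaaabbaabababaabbaaa'
  #20 SA[20]=4  'babaaabbaabababaabbaaa'
  #21 SA[21]=16  'babaabbaaa'
  #22 SA[22]=14  'bababaabbaaa'
  #23 SA[23]=21  'bbaaa'
  #24 SA[24]=10  'bbaabababaabbaaa'
  #25 SA[25]=3  'bbabaaabbaabababaabbaaa'

SA = [25, 24, 23, 7, 12, 19, 8, 1, 5, 17, 15, 13, 20, 9, 2, 22, 6, 11, 18, 0, 4, 16, 14, 21, 10, 3]
[i] adj suffixes → lcp
  [1] 25/24 → 1 ('a')
  [2] 24/23 → 2 ('aa')
  [3] 23/7 → 3 ('aaa')
  [4] 7/12 → 2 ('aa')
  [5] 12/19 → 3 ('aab')
  [6] 19/8 → 6 ('aabbaa')
  [7] 8/1 → 5 ('aabba')
  [8] 1/5 → 1 ('a')
  [9] 5/17 → 4 ('abaa')
  [10] 17/15 → 3 ('aba')
  [11] 15/13 → 5 ('ababa')
  [12] 13/20 → 2 ('ab')
  [13] 20/9 → 5 ('abbaa')
  [14] 9/2 → 4 ('abba')
  [15] 2/22 → 0 ('')
  [16] 22/6 → 4 ('baaa')
  [17] 6/11 → 3 ('baa')
  [18] 11/18 → 4 ('baab')
  [19] 18/0 → 6 ('baabba')
  [20] 0/4 → 2 ('ba')
  [21] 4/16 → 5 ('babaa')
  [22] 16/14 → 4 ('baba')
  [23] 14/21 → 1 ('b')
  [24] 21/10 → 4 ('bbaa')
  [25] 10/3 → 3 ('bba')

[0, 1, 2, 3, 2, 3, 6, 5, 1, 4, 3, 5, 2, 5, 4, 0, 4, 3, 4, 6, 2, 5, 4, 1, 4, 3]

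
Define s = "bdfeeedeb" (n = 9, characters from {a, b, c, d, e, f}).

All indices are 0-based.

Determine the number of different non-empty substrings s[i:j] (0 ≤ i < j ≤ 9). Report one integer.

rank→(start, suffix):
  0 → (8, 'b')
  1 → (0, 'bdfeeedeb')
  2 → (6, 'deb')
  3 → (1, 'dfeeedeb')
  4 → (7, 'eb')
  5 → (5, 'edeb')
  6 → (4, 'eedeb')
  7 → (3, 'eeedeb')
  8 → (2, 'feeedeb')

SA = [8, 0, 6, 1, 7, 5, 4, 3, 2]
i: (SA[i-1],SA[i]) lcp shared
  1: (8,0) 1 'b'
  2: (0,6) 0 ''
  3: (6,1) 1 'd'
  4: (1,7) 0 ''
  5: (7,5) 1 'e'
  6: (5,4) 1 'e'
  7: (4,3) 2 'ee'
  8: (3,2) 0 ''

n(n+1)/2 = 9·10/2 = 45
Σ LCP = 0 + 1 + 0 + 1 + 0 + 1 + 1 + 2 + 0 = 6
distinct = 45 − 6 = 39

39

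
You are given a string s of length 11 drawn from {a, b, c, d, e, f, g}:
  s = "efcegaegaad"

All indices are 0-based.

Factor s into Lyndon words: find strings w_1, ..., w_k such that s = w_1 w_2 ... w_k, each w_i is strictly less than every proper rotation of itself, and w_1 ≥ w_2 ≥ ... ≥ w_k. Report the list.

emit factor 1: 'ef' (i=0, period=2)
emit factor 2: 'ceg' (i=2, period=3)
emit factor 3: 'aeg' (i=5, period=3)
emit factor 4: 'aad' (i=8, period=3)

["ef", "ceg", "aeg", "aad"]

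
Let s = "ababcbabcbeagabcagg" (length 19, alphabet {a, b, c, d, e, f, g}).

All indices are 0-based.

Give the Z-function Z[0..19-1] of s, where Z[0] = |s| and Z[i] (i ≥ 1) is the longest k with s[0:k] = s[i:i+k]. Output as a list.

[19, 0, 2, 0, 0, 0, 2, 0, 0, 0, 0, 1, 0, 2, 0, 0, 1, 0, 0]

Z[0]=19
i=1: fresh scan; Z[1]=0
i=2: fresh scan; Z[2]=2 extend→box=[2,4)
i=3: min(r-i=1, Z[1]=0)=0; Z[3]=0
i=4: fresh scan; Z[4]=0
i=5: fresh scan; Z[5]=0
i=6: fresh scan; Z[6]=2 extend→box=[6,8)
i=7: min(r-i=1, Z[1]=0)=0; Z[7]=0
i=8: fresh scan; Z[8]=0
i=9: fresh scan; Z[9]=0
i=10: fresh scan; Z[10]=0
i=11: fresh scan; Z[11]=1 extend→box=[11,12)
i=12: fresh scan; Z[12]=0
i=13: fresh scan; Z[13]=2 extend→box=[13,15)
i=14: min(r-i=1, Z[1]=0)=0; Z[14]=0
i=15: fresh scan; Z[15]=0
i=16: fresh scan; Z[16]=1 extend→box=[16,17)
i=17: fresh scan; Z[17]=0
i=18: fresh scan; Z[18]=0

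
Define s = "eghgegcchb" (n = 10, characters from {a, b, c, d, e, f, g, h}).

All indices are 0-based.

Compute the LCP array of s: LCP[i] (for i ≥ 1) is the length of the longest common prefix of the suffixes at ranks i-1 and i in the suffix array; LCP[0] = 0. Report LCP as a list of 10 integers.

rank→(start, suffix):
  0 → (9, 'b')
  1 → (6, 'cchb')
  2 → (7, 'chb')
  3 → (4, 'egcchb')
  4 → (0, 'eghgegcchb')
  5 → (5, 'gcchb')
  6 → (3, 'gegcchb')
  7 → (1, 'ghgegcchb')
  8 → (8, 'hb')
  9 → (2, 'hgegcchb')

SA = [9, 6, 7, 4, 0, 5, 3, 1, 8, 2]
[i] adj suffixes → lcp
  [1] 9/6 → 0 ('')
  [2] 6/7 → 1 ('c')
  [3] 7/4 → 0 ('')
  [4] 4/0 → 2 ('eg')
  [5] 0/5 → 0 ('')
  [6] 5/3 → 1 ('g')
  [7] 3/1 → 1 ('g')
  [8] 1/8 → 0 ('')
  [9] 8/2 → 1 ('h')

[0, 0, 1, 0, 2, 0, 1, 1, 0, 1]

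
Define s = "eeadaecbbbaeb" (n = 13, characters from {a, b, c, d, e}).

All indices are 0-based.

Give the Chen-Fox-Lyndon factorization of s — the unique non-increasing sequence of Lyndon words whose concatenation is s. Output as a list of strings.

emit factor 1: 'e' (i=0, period=1)
emit factor 2: 'e' (i=1, period=1)
emit factor 3: 'adaecbbbaeb' (i=2, period=11)

["e", "e", "adaecbbbaeb"]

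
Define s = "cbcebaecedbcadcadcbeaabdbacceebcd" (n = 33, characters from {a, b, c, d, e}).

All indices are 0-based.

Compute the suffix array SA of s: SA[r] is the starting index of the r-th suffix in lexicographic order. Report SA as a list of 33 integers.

rank→(start, suffix):
  0 → (20, 'aabdbacceebcd')
  1 → (21, 'abdbacceebcd')
  2 → (25, 'acceebcd')
  3 → (12, 'adcadcbeaabdbacceebcd')
  4 → (15, 'adcbeaabdbacceebcd')
  5 → (5, 'aecedbcadcadcbeaabdbacceebcd')
  6 → (24, 'bacceebcd')
  7 → (4, 'baecedbcadcadcbeaabdbacceebcd')
  8 → (10, 'bcadcadcbeaabdbacceebcd')
  9 → (30, 'bcd')
  10 → (1, 'bcebaecedbcadcadcbeaabdbacceebcd')
  11 → (22, 'bdbacceebcd')
  12 → (18, 'beaabdbacceebcd')
  13 → (11, 'cadcadcbeaabdbacceebcd')
  14 → (14, 'cadcbeaabdbacceebcd')
  15 → (0, 'cbcebaecedbcadcadcbeaabdbacceebcd')
  16 → (17, 'cbeaabdbacceebcd')
  17 → (26, 'cceebcd')
  18 → (31, 'cd')
  19 → (2, 'cebaecedbcadcadcbeaabdbacceebcd')
  20 → (7, 'cedbcadcadcbeaabdbacceebcd')
  21 → (27, 'ceebcd')
  22 → (32, 'd')
  23 → (23, 'dbacceebcd')
  24 → (9, 'dbcadcadcbeaabdbacceebcd')
  25 → (13, 'dcadcbeaabdbacceebcd')
  26 → (16, 'dcbeaabdbacceebcd')
  27 → (19, 'eaabdbacceebcd')
  28 → (3, 'ebaecedbcadcadcbeaabdbacceebcd')
  29 → (29, 'ebcd')
  30 → (6, 'ecedbcadcadcbeaabdbacceebcd')
  31 → (8, 'edbcadcadcbeaabdbacceebcd')
  32 → (28, 'eebcd')

[20, 21, 25, 12, 15, 5, 24, 4, 10, 30, 1, 22, 18, 11, 14, 0, 17, 26, 31, 2, 7, 27, 32, 23, 9, 13, 16, 19, 3, 29, 6, 8, 28]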